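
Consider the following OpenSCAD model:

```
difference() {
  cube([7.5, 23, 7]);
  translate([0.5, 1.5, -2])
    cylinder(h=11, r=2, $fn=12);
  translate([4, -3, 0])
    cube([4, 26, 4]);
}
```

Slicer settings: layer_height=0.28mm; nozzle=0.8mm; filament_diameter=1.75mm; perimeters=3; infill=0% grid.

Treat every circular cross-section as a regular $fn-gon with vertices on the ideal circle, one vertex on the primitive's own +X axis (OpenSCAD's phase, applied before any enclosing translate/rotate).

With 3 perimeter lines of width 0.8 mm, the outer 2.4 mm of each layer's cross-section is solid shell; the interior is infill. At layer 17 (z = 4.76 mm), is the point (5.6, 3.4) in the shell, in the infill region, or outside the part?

At z = 4.76 mm: the 7.5×23 cube contributes its full rectangle; the r=2 cylinder at (0.5, 1.5) contributes a regular 12-gon of circumradius 2; the cube at (4, -3) is absent (z outside [0, 4]); Subtracting the remaining from the first: starting from the 7.5×23 cube, the r=2 cylinder at (0.5, 1.5) partially overlaps it — only the 7.32 mm² overlap (of its 12.00 mm²) is removed, clipping the outline — 1 connected region. Overall, the cross-section is a single solid region. The nearest boundary edge runs (7.50, 23.00)→(7.50, 0.00); distance from the point to it = 1.90 mm. The point is inside the cross-section, 1.90 mm from the nearest boundary — within the 2.4 mm shell band (3 × 0.8).

shell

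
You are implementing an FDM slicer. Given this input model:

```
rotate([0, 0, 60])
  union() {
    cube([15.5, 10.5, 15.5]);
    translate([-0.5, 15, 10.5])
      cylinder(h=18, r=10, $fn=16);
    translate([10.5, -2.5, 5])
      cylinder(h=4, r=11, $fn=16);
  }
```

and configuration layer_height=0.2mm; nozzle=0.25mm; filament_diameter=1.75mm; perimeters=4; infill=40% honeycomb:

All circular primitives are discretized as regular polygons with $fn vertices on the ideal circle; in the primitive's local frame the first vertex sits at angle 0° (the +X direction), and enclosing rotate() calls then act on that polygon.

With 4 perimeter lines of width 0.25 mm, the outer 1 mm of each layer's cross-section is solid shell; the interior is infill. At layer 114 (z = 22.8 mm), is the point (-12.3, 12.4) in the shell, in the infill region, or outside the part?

At z = 22.8 mm: the cube is not intersected at this z (z outside [0, 15.5]); the r=10 cylinder at (-0.5, 15) gives a regular 16-gon of circumradius 10 (constant along its height); the cylinder at (10.5, -2.5) is not intersected at this z (z outside [5, 9]); Merging all regions: only the r=10 cylinder at (-0.5, 15) is present, so the union is just that shape — 1 connected region; (rotated 60° about Z; rotation is an isometry so areas/perimeters/island counts are preserved). Overall, the cross-section is a single solid region. Undo the 60° rotation: the query point maps to (4.589, 16.852) in the un-rotated model frame. The nearest boundary edge runs (9.50, 15.00)→(8.74, 18.83); distance from the point to it = 4.46 mm. The point is inside the cross-section and 4.46 mm from the nearest boundary — more than the 1 mm shell width (4 × 0.25), so it's in the infill interior.

infill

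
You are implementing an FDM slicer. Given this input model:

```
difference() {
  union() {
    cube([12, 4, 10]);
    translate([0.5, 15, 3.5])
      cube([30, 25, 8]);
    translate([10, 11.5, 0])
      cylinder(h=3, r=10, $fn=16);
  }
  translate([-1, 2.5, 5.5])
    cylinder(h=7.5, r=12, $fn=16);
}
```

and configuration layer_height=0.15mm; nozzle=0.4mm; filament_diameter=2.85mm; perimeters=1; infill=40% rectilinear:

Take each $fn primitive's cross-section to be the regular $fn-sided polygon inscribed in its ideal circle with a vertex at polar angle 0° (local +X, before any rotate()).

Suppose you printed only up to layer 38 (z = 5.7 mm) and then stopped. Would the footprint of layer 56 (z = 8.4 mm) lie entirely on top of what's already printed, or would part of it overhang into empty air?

Compare the two slices. At z = 5.7: the cube (footprint 12×4) is included at this height (area 48.00 mm²); the cube at (0.5, 15) (footprint 30×25) is included at this height (area 750.00 mm²); the cylinder at (10, 11.5) is absent (z outside [0, 3]); Combining (union): the 2 present regions are separate (no shared area or edge), so areas and boundary lengths simply add and each stays a separate island — area = 798.00 mm²; the r=12 cylinder at (-1, 2.5) contributes a regular 16-gon of circumradius 12 (area = (16/2)·12.000²·sin(360°/16) = 440.85 mm²); Taking the first minus the rest: starting from the result so far (798.00 mm²), the r=12 cylinder at (-1, 2.5) partially overlaps it — only the 43.15 mm² overlap (of its 440.85 mm²) is removed, clipping the outline — area = 754.85 mm². At z = 8.4: the 12×4 cube contributes its full rectangle (area 48.00 mm²); the 30×25 cube at (0.5, 15) contributes its full rectangle (area 750.00 mm²); the cylinder at (10, 11.5) is not intersected at this z (z outside [0, 3]); Merging all regions: the 2 present regions are separate (no shared area or edge), so areas and boundary lengths simply add and each stays a separate island — area = 798.00 mm²; the r=12 cylinder at (-1, 2.5) gives a regular 16-gon of circumradius 12 (constant along its height) (area = (16/2)·12.000²·sin(360°/16) = 440.85 mm²); Taking the first minus the rest: starting from the result so far (798.00 mm²), the r=12 cylinder at (-1, 2.5) partially overlaps it — only the 43.15 mm² overlap (of its 440.85 mm²) is removed, clipping the outline — area = 754.85 mm². Checking containment: the cross-section at z = 8.4 is a subset of the cross-section at z = 5.7.

entirely on top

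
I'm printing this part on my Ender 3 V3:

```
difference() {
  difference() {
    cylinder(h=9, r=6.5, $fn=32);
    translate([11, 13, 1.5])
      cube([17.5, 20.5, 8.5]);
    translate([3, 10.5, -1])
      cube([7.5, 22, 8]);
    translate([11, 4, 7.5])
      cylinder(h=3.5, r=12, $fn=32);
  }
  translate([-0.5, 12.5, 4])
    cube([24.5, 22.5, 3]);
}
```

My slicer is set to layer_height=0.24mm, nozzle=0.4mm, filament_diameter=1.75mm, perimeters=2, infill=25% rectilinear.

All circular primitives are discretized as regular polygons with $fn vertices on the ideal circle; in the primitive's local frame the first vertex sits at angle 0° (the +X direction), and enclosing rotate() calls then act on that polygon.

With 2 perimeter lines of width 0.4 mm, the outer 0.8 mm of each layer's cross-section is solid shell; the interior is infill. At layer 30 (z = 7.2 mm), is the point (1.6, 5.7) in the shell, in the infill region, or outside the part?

At z = 7.2 mm: the cylinder: section is a regular 32-gon, circumradius r=6.5; the 17.5×20.5 cube at (11, 13) contributes its full rectangle; the cube at (3, 10.5) is not intersected at this z (z outside [-1, 7]); the cylinder at (11, 4) is not intersected at this z (z outside [7.5, 11]); Subtracting the remaining from the first: starting from the r=6.5 cylinder, the 17.5×20.5 cube at (11, 13) misses the remaining region (no effect) — 1 connected region; the cube at (-0.5, 12.5) does not reach this height (z outside [4, 7]); Taking the first minus the rest: none of the subtracted shapes is present at this height, so the result so far is unchanged — 1 connected region. Overall, the cross-section is a single solid region. The nearest boundary edge runs (1.27, 6.38)→(2.49, 6.01); distance from the point to it = 0.55 mm. The point is inside the cross-section, 0.55 mm from the nearest boundary — within the 0.8 mm shell band (2 × 0.4).

shell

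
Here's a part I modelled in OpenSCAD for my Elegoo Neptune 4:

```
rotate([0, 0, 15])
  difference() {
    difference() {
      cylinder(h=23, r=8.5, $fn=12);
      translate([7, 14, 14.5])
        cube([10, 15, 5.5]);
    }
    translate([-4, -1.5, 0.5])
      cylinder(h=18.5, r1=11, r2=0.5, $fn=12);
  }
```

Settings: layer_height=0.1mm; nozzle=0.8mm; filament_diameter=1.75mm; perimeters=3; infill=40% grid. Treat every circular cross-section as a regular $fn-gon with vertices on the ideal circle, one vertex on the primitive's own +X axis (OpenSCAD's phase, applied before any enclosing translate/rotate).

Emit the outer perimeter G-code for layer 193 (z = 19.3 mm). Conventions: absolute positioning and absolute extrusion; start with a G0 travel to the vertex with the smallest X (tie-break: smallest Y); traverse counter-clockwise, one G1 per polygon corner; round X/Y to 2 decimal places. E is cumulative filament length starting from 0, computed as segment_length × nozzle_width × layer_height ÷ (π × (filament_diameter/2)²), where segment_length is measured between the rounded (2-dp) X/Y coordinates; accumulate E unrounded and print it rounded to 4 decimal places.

At z = 19.3 mm: the r=8.5 cylinder gives a regular 12-gon of circumradius 8.5 (constant along its height); the 10×15 cube at (7, 14) contributes its full rectangle; Subtracting the remaining from the first: starting from the r=8.5 cylinder, the 10×15 cube at (7, 14) misses the remaining region (no effect) — 1 connected region; the cone at (-4, -1.5) does not reach this height (z outside [0.5, 19]); Taking the first minus the rest: none of the subtracted shapes is present at this height, so that combined region is unchanged — 1 connected region; (rotated 15° about Z; rotation is an isometry so areas/perimeters/island counts are preserved). The outline is a single polygon with 12 vertices. Extrusion per mm of travel: 0.8 × 0.1 / (π × 0.875²) = 0.033260. Accumulating E over each segment gives final E = 1.7560.

G0 X-8.21 Y-2.20 Z19.30
G1 X-6.01 Y-6.01 E0.1463
G1 X-2.20 Y-8.21 E0.2927
G1 X2.20 Y-8.21 E0.4390
G1 X6.01 Y-6.01 E0.5853
G1 X8.21 Y-2.20 E0.7317
G1 X8.21 Y2.20 E0.8780
G1 X6.01 Y6.01 E1.0243
G1 X2.20 Y8.21 E1.1707
G1 X-2.20 Y8.21 E1.3170
G1 X-6.01 Y6.01 E1.4633
G1 X-8.21 Y2.20 E1.6097
G1 X-8.21 Y-2.20 E1.7560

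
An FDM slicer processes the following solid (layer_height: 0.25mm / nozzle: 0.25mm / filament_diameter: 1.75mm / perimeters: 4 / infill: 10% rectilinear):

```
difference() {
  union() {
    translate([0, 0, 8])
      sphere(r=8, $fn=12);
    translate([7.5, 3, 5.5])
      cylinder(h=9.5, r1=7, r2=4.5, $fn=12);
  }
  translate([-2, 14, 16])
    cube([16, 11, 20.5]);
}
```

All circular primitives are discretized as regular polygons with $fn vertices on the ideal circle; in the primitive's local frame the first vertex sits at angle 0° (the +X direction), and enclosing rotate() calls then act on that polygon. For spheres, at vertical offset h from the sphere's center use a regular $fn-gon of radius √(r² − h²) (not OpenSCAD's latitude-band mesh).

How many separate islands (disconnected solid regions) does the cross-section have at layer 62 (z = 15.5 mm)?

At z = 15.5 mm: the r=8 sphere slices to a regular 12-gon of circumradius 2.784 (√(r²−h²) with h=7.5 from center); the cone at (7.5, 3) is absent (z outside [5.5, 15]); Merging all regions: only the r=8 sphere is present, so the union is just that shape — 1 connected region; the cube at (-2, 14) is absent (z outside [16, 36.5]); Taking the first minus the rest: none of the subtracted shapes is present at this height, so the result so far is unchanged — 1 connected region. Overall, the cross-section is a single solid region. Island count = 1.

1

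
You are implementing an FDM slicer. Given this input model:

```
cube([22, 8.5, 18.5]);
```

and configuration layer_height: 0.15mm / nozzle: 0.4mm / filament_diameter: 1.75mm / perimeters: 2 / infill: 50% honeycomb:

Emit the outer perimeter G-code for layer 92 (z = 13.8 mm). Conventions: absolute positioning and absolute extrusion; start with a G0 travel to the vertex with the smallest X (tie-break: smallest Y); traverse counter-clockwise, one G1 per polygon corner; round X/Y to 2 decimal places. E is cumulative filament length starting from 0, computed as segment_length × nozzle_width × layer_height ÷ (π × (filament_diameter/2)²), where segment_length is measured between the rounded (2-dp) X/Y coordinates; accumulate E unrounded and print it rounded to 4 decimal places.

At z = 13.8 mm: the cube (footprint 22×8.5) is included at this height. The outline is a single polygon with 4 vertices. Extrusion per mm of travel: 0.4 × 0.15 / (π × 0.875²) = 0.024945. Accumulating E over each segment gives final E = 1.5217.

G0 X0.00 Y0.00 Z13.80
G1 X22.00 Y0.00 E0.5488
G1 X22.00 Y8.50 E0.7608
G1 X0.00 Y8.50 E1.3096
G1 X0.00 Y0.00 E1.5217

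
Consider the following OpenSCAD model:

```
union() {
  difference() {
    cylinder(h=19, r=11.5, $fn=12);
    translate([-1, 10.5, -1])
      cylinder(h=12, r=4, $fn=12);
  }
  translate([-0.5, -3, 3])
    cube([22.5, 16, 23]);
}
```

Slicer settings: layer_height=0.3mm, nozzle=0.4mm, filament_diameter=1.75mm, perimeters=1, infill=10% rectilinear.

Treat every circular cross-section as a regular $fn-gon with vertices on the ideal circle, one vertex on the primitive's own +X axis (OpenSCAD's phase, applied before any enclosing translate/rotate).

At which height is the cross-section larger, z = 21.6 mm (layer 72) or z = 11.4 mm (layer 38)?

Layer 72 (z = 21.6): the cylinder is not intersected at this z (z outside [0, 19]); the cylinder at (-1, 10.5) does not reach this height (z outside [-1, 11]); Taking the first minus the rest: the first operand is absent here, so nothing remains; the 22.5×16 cube at (-0.5, -3) contributes its full rectangle (area 360.00 mm²); Taking the union: only the 22.5×16 cube at (-0.5, -3) is present, so the union is just that shape — area = 360.00 mm². So its area = 360.00 mm². Layer 38 (z = 11.4): the cylinder: section is a regular 12-gon, circumradius r=11.5 (area = (12/2)·11.500²·sin(360°/12) = 396.75 mm²); the cylinder at (-1, 10.5) is not intersected at this z (z outside [-1, 11]); After the difference (first − rest): none of the subtracted shapes is present at this height, so the r=11.5 cylinder is unchanged — area = 396.75 mm²; the cube at (-0.5, -3) is present — its section is the full 22.5×16 rectangle (area 360.00 mm²); Merging all regions: the regions partially overlap — summed areas 756.75 mm² minus the doubly-counted overlap 139.70 mm² gives 617.05 mm² — area = 617.05 mm². So its area = 617.05 mm². Layer 38 is larger (617.05 vs 360.00 mm²).

layer 38 (z = 11.4 mm)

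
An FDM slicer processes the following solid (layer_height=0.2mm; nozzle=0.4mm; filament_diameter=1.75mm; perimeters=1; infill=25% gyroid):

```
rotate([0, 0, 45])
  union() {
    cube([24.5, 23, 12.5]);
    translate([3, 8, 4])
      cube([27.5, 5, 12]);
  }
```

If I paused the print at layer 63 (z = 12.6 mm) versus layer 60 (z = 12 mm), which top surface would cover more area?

Layer 63 (z = 12.6): the cube is not intersected at this z (z outside [0, 12.5]); the 27.5×5 cube at (3, 8) contributes its full rectangle (area 137.50 mm²); Combining (union): only the 27.5×5 cube at (3, 8) is present, so the union is just that shape — area = 137.50 mm²; (whole slice rotated 45° about Z — lengths, areas and connectivity unchanged). So its area = 137.50 mm². Layer 60 (z = 12): the cube (footprint 24.5×23) is included at this height (area 563.50 mm²); the cube at (3, 8) (footprint 27.5×5) is included at this height (area 137.50 mm²); Combining (union): the regions partially overlap — summed areas 701.00 mm² minus the doubly-counted overlap 107.50 mm² gives 593.50 mm² — area = 593.50 mm²; (whole slice rotated 45° about Z — lengths, areas and connectivity unchanged). So its area = 593.50 mm². Layer 60 is larger (593.50 vs 137.50 mm²).

layer 60 (z = 12 mm)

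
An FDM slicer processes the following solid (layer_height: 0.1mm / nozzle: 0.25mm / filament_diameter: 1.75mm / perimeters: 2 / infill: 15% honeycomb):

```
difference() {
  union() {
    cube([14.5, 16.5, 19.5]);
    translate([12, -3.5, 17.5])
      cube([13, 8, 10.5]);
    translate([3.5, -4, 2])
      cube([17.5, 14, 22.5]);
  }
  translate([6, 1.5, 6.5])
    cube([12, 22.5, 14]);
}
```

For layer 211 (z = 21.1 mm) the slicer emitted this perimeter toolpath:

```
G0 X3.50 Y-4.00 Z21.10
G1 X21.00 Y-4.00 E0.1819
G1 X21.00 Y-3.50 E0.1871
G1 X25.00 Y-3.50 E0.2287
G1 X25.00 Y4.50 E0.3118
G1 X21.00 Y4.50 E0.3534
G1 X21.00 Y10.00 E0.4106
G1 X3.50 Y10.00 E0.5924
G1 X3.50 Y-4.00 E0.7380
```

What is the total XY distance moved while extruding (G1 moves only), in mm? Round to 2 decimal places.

71.00 mm

Sum the Euclidean lengths of each G1 segment: total = 71.00 mm.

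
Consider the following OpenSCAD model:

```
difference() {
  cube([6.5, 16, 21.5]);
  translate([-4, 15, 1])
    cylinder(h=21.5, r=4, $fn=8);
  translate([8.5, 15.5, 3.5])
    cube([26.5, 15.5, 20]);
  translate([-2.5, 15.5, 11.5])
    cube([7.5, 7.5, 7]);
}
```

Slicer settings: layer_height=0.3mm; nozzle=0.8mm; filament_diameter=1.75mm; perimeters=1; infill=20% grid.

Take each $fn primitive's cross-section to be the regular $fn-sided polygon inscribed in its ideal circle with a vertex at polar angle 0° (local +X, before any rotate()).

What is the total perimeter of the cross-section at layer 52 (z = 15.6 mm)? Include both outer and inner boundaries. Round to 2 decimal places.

At z = 15.6 mm: the 6.5×16 cube contributes its full rectangle (perimeter 45.00 mm); the r=4 cylinder at (-4, 15) contributes a regular 8-gon of circumradius 4 (perimeter = 2·8·4.000·sin(180°/8) = 24.49 mm); the cube at (8.5, 15.5) is present — its section is the full 26.5×15.5 rectangle (perimeter 84.00 mm); the cube at (-2.5, 15.5) (footprint 7.5×7.5) is included at this height (perimeter 30.00 mm); Subtracting the remaining from the first: starting from the 6.5×16 cube, the r=4 cylinder at (-4, 15) misses the remaining region (no effect); the 26.5×15.5 cube at (8.5, 15.5) misses the remaining region (no effect); the 7.5×7.5 cube at (-2.5, 15.5) partially overlaps it — only the 2.50 mm² overlap (of its 56.25 mm²) is removed, clipping the outline — boundary = 45.00 mm. Overall, the cross-section is a single solid region. Total boundary length (outer) = 45.00 mm.

45.00 mm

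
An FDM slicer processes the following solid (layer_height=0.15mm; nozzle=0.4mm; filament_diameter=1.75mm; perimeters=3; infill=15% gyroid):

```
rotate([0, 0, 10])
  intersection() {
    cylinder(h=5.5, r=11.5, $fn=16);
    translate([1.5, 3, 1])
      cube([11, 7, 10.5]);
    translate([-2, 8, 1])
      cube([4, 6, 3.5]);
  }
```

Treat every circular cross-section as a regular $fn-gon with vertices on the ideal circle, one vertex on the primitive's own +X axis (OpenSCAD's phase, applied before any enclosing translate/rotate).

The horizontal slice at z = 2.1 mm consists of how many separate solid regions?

1

At z = 2.1 mm: the r=11.5 cylinder contributes a regular 16-gon of circumradius 11.5; the cube at (1.5, 3) is present — its section is the full 11×7 rectangle; the 4×6 cube at (-2, 8) contributes its full rectangle; Taking the intersection: the 11×7 cube at (1.5, 3) partially overlaps the r=11.5 cylinder; clipping to the common part keeps 52.15 mm²; the 4×6 cube at (-2, 8) partially overlaps the running intersection; clipping to the common part keeps 1.00 mm² — 1 connected region; (rotated 10° about Z; rotation is an isometry so areas/perimeters/island counts are preserved). The result has 1 disconnected region.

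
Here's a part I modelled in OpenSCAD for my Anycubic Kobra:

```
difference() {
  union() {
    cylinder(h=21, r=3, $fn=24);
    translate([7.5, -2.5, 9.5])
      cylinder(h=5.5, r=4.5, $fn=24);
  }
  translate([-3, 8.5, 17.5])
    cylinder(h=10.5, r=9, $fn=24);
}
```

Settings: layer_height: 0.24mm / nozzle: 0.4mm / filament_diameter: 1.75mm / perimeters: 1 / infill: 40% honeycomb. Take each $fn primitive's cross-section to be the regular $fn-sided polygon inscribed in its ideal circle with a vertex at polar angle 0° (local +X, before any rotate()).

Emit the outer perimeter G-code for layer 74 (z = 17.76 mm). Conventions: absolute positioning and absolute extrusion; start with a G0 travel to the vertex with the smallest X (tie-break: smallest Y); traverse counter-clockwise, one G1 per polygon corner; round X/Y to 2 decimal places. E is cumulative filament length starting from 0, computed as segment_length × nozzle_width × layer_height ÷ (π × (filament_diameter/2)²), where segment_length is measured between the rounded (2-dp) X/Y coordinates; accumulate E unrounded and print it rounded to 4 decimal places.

At z = 17.76 mm: the cylinder: section is a regular 24-gon, circumradius r=3; the cylinder at (7.5, -2.5) is not intersected at this z (z outside [9.5, 15]); Combining (union): only the r=3 cylinder is present, so the union is just that shape — 1 connected region; the r=9 cylinder at (-3, 8.5) contributes a regular 24-gon of circumradius 9; Subtracting the remaining from the first: starting from the result so far, the r=9 cylinder at (-3, 8.5) partially overlaps it — only the 12.59 mm² overlap (of its 251.57 mm²) is removed, clipping the outline — 1 connected region. The outline is a single polygon with 18 vertices. Extrusion per mm of travel: 0.4 × 0.24 / (π × 0.875²) = 0.039912. Accumulating E over each segment gives final E = 0.6587.

G0 X-2.94 Y-0.49 Z17.76
G1 X-2.90 Y-0.78 E0.0117
G1 X-2.60 Y-1.50 E0.0428
G1 X-2.12 Y-2.12 E0.0741
G1 X-1.50 Y-2.60 E0.1054
G1 X-0.78 Y-2.90 E0.1365
G1 X0.00 Y-3.00 E0.1679
G1 X0.78 Y-2.90 E0.1993
G1 X1.50 Y-2.60 E0.2304
G1 X2.12 Y-2.12 E0.2617
G1 X2.60 Y-1.50 E0.2930
G1 X2.90 Y-0.78 E0.3242
G1 X3.00 Y0.00 E0.3555
G1 X2.90 Y0.78 E0.3869
G1 X2.60 Y1.50 E0.4181
G1 X2.57 Y1.53 E0.4198
G1 X1.50 Y0.71 E0.4736
G1 X-0.67 Y-0.19 E0.5673
G1 X-2.94 Y-0.49 E0.6587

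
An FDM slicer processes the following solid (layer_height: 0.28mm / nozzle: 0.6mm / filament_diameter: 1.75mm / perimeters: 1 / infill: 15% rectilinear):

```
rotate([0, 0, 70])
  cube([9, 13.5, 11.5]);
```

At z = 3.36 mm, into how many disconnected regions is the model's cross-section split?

At z = 3.36 mm: the cube (footprint 9×13.5) is included at this height; (rotated 70° about Z; rotation is an isometry so areas/perimeters/island counts are preserved). The result has 1 disconnected region.

1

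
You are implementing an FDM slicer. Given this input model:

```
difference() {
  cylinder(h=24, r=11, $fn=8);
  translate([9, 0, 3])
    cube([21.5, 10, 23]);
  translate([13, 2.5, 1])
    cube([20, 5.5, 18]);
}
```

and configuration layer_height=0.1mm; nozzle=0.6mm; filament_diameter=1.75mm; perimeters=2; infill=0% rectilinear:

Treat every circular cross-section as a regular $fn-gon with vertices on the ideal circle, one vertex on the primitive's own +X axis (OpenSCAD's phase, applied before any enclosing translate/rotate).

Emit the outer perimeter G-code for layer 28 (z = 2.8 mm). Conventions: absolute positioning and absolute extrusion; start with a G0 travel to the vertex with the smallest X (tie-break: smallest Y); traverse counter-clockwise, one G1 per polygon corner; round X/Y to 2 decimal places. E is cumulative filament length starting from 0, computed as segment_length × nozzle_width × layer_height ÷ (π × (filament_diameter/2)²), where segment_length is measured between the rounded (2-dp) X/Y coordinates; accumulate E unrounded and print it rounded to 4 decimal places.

G0 X-11.00 Y0.00 Z2.80
G1 X-7.78 Y-7.78 E0.2100
G1 X0.00 Y-11.00 E0.4201
G1 X7.78 Y-7.78 E0.6301
G1 X11.00 Y0.00 E0.8402
G1 X7.78 Y7.78 E1.0502
G1 X0.00 Y11.00 E1.2602
G1 X-7.78 Y7.78 E1.4703
G1 X-11.00 Y0.00 E1.6803

At z = 2.8 mm: the r=11 cylinder contributes a regular 8-gon of circumradius 11; the cube at (9, 0) is not intersected at this z (z outside [3, 26]); the cube at (13, 2.5) is present — its section is the full 20×5.5 rectangle; Subtracting the remaining from the first: starting from the r=11 cylinder, the 20×5.5 cube at (13, 2.5) misses the remaining region (no effect) — 1 connected region. The outline is a single polygon with 8 vertices. Extrusion per mm of travel: 0.6 × 0.1 / (π × 0.875²) = 0.024945. Accumulating E over each segment gives final E = 1.6803.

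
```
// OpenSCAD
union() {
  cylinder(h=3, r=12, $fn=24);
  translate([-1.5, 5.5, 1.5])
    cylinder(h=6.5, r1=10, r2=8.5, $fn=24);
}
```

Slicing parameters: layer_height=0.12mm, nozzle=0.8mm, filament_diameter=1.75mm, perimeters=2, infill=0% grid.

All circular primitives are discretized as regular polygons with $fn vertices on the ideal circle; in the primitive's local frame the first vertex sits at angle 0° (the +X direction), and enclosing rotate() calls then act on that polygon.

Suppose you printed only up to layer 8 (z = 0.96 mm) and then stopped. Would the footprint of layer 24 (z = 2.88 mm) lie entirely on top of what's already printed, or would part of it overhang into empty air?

Compare the two slices. At z = 0.96: the r=12 cylinder contributes a regular 24-gon of circumradius 12 (area = (24/2)·12.000²·sin(360°/24) = 447.24 mm²); the cone at (-1.5, 5.5) is not intersected at this z (z outside [1.5, 8]); Combining (union): only the r=12 cylinder is present, so the union is just that shape — area = 447.24 mm². At z = 2.88: the r=12 cylinder contributes a regular 24-gon of circumradius 12 (area = (24/2)·12.000²·sin(360°/24) = 447.24 mm²); the cone at (-1.5, 5.5) (r1=10→r2=8.5) has section circumradius 9.682 here — a regular 24-gon (area = (24/2)·9.682²·sin(360°/24) = 291.12 mm²); Combining (union): the regions partially overlap — summed areas 738.36 mm² minus the doubly-counted overlap 237.18 mm² gives 501.18 mm² — area = 501.18 mm². Checking containment: at z = 2.88 the cross-section extends beyond the z = 0.96 cross-section by about 53.94 mm².

part overhangs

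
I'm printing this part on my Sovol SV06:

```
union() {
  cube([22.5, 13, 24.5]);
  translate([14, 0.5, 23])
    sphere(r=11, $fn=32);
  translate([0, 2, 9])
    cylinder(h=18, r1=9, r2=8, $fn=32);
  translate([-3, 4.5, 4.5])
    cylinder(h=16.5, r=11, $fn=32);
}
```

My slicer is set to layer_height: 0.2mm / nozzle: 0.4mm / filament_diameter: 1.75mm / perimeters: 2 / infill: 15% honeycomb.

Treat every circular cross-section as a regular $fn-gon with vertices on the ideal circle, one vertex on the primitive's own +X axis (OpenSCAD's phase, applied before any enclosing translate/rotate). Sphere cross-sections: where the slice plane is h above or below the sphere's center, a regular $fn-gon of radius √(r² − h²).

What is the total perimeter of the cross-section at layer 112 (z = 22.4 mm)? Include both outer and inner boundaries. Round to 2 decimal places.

At z = 22.4 mm: the 22.5×13 cube contributes its full rectangle (perimeter 71.00 mm); the r=11 sphere at (14, 0.5) contributes a regular 32-gon of circumradius √(11²−0.6²) = 10.984 (perimeter = 2·32·10.984·sin(180°/32) = 68.90 mm); the cone at (0, 2) contributes a regular 32-gon of circumradius 8.256 (interpolated between r1=9 and r2=8 at t=0.744) (perimeter = 2·32·8.256·sin(180°/32) = 51.79 mm); the cylinder at (-3, 4.5) does not reach this height (z outside [4.5, 21]); Merging all regions: the regions partially overlap (shared area 271.35 mm²), so the edge portions inside another operand are dropped and the merged outline is re-measured after clipping — boundary = 97.75 mm. Overall, the cross-section is a single solid region. Total boundary length (outer) = 97.75 mm.

97.75 mm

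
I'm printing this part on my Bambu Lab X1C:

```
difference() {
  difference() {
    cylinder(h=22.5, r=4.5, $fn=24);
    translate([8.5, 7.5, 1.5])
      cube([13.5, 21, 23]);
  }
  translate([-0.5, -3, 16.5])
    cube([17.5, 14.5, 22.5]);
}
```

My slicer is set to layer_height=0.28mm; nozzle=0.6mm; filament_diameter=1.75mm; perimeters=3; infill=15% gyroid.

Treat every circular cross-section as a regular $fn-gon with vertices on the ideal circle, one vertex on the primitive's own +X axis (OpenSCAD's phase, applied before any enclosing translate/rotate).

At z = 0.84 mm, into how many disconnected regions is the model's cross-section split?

At z = 0.84 mm: the r=4.5 cylinder contributes a regular 24-gon of circumradius 4.5; the cube at (8.5, 7.5) is not intersected at this z (z outside [1.5, 24.5]); Taking the first minus the rest: none of the subtracted shapes is present at this height, so the r=4.5 cylinder is unchanged — 1 connected region; the cube at (-0.5, -3) is not intersected at this z (z outside [16.5, 39]); After the difference (first − rest): none of the subtracted shapes is present at this height, so the result so far is unchanged — 1 connected region. The result has 1 disconnected region.

1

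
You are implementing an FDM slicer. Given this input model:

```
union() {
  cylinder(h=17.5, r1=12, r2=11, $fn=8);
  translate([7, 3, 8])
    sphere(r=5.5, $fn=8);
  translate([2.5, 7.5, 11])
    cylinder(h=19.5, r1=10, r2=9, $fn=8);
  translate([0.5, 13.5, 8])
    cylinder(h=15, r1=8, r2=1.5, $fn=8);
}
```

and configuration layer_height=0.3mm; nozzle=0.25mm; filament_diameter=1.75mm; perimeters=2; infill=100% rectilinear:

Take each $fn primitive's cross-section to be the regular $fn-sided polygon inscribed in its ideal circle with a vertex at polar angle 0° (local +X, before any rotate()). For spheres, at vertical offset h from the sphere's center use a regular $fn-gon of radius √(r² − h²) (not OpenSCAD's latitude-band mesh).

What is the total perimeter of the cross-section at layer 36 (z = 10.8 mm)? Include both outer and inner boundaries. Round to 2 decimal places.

89.88 mm

At z = 10.8 mm: the cone contributes a regular 8-gon of circumradius 11.383 (interpolated between r1=12 and r2=11 at t=0.617) (perimeter = 2·8·11.383·sin(180°/8) = 69.70 mm); the r=5.5 sphere at (7, 3) contributes a regular 8-gon of circumradius √(5.5²−2.8²) = 4.734 (perimeter = 2·8·4.734·sin(180°/8) = 28.99 mm); the cone at (2.5, 7.5) is absent (z outside [11, 30.5]); the cone at (0.5, 13.5): at t=0.187 of its height the radius interpolates to r₁+(r₂−r₁)t = 6.787, giving a regular 8-gon of that circumradius (perimeter = 2·8·6.787·sin(180°/8) = 41.55 mm); Combining (union): the regions partially overlap (shared area 81.70 mm²), so the edge portions inside another operand are dropped and the merged outline is re-measured after clipping — boundary = 89.88 mm. Overall, the cross-section is a single solid region. Total boundary length (outer) = 89.88 mm.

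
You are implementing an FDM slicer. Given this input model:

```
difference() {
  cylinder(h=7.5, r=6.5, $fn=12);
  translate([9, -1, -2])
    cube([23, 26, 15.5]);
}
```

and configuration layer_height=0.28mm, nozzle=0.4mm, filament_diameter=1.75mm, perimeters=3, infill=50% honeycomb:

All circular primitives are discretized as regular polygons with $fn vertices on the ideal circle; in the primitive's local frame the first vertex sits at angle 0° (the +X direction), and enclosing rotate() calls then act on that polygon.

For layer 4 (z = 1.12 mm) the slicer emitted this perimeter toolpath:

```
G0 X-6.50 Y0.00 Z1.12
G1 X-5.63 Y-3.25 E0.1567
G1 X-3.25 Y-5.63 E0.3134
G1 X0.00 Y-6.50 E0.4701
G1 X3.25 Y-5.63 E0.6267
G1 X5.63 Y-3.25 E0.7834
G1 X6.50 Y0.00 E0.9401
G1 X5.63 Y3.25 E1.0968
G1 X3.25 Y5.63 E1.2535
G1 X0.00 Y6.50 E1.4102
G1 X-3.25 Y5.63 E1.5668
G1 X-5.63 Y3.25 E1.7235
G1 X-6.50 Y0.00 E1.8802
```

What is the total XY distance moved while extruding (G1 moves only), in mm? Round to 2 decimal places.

40.38 mm

Sum the Euclidean lengths of each G1 segment: total = 40.38 mm.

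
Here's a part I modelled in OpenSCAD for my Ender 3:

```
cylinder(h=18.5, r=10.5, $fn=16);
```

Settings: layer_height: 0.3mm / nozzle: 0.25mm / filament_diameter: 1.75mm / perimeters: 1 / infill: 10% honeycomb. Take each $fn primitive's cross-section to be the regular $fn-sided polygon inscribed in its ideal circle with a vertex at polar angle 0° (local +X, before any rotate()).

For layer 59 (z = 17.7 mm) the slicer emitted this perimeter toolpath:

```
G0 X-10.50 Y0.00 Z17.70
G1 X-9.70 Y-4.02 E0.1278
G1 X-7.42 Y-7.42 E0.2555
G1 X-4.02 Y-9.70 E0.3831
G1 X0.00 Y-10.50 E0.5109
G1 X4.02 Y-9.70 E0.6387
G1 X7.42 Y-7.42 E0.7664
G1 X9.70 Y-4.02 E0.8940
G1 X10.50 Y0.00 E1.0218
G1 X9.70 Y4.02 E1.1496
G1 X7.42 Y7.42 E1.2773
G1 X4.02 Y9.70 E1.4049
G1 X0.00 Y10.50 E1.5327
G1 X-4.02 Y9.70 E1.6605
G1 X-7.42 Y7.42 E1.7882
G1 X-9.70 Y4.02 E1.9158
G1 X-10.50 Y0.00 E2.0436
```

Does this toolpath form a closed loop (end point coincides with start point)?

yes

Start point (G0): (-10.50, 0.00). End point (last G1): the path returns to the start — closed.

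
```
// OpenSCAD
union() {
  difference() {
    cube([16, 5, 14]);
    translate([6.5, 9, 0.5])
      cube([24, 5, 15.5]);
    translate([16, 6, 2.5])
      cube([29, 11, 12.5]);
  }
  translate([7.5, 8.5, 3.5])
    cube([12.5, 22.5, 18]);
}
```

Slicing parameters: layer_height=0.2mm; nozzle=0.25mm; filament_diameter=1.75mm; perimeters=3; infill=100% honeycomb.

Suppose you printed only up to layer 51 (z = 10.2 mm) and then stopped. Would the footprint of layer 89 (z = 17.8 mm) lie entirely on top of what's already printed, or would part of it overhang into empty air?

Compare the two slices. At z = 10.2: the cube (footprint 16×5) is included at this height (area 80.00 mm²); the cube at (6.5, 9) is present — its section is the full 24×5 rectangle (area 120.00 mm²); the cube at (16, 6) is present — its section is the full 29×11 rectangle (area 319.00 mm²); Taking the first minus the rest: starting from the 16×5 cube (80.00 mm²), the 24×5 cube at (6.5, 9) misses the remaining region (no effect); the 29×11 cube at (16, 6) misses the remaining region (no effect) — area = 80.00 mm²; the cube at (7.5, 8.5) is present — its section is the full 12.5×22.5 rectangle (area 281.25 mm²); Taking the union: the 2 present regions are separate (no shared area or edge), so areas and boundary lengths simply add and each stays a separate island — area = 361.25 mm². At z = 17.8: the cube is absent (z outside [0, 14]); the cube at (6.5, 9) is absent (z outside [0.5, 16]); the cube at (16, 6) does not reach this height (z outside [2.5, 15]); Taking the first minus the rest: the first operand is absent here, so nothing remains; the cube at (7.5, 8.5) is present — its section is the full 12.5×22.5 rectangle (area 281.25 mm²); Taking the union: only the 12.5×22.5 cube at (7.5, 8.5) is present, so the union is just that shape — area = 281.25 mm². Checking containment: the cross-section at z = 17.8 is a subset of the cross-section at z = 10.2.

entirely on top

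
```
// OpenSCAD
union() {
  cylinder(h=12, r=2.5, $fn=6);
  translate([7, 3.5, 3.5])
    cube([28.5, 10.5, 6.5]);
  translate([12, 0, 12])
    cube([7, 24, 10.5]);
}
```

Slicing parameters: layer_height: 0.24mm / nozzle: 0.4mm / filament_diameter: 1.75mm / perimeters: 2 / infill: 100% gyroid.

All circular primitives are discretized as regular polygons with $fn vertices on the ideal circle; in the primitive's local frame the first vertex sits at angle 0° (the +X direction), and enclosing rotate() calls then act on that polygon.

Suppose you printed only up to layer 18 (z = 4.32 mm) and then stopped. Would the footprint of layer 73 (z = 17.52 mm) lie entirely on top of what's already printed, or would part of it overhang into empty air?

part overhangs

Compare the two slices. At z = 4.32: the r=2.5 cylinder contributes a regular 6-gon of circumradius 2.5 (area = (6/2)·2.500²·sin(360°/6) = 16.24 mm²); the cube at (7, 3.5) is present — its section is the full 28.5×10.5 rectangle (area 299.25 mm²); the cube at (12, 0) is absent (z outside [12, 22.5]); Taking the union: the 2 present regions are separate (no shared area or edge), so areas and boundary lengths simply add and each stays a separate island — area = 315.49 mm². At z = 17.52: the cylinder is absent (z outside [0, 12]); the cube at (7, 3.5) does not reach this height (z outside [3.5, 10]); the 7×24 cube at (12, 0) contributes its full rectangle (area 168.00 mm²); Merging all regions: only the 7×24 cube at (12, 0) is present, so the union is just that shape — area = 168.00 mm². Checking containment: at z = 17.52 the cross-section extends beyond the z = 4.32 cross-section by about 94.50 mm².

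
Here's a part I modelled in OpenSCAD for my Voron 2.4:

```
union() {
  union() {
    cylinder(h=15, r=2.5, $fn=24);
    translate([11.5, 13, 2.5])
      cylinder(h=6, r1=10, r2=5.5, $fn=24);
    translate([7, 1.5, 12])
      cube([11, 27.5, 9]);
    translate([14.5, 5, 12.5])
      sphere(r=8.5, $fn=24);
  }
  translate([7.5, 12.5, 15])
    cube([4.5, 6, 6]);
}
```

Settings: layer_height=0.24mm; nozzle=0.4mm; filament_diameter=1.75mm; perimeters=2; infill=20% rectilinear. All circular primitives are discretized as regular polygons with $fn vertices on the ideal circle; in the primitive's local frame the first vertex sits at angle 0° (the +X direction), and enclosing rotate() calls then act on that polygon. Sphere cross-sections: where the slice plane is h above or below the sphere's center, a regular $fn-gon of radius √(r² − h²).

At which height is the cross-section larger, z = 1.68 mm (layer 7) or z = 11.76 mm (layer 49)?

layer 49 (z = 11.76 mm)

Layer 7 (z = 1.68): the r=2.5 cylinder contributes a regular 24-gon of circumradius 2.5 (area = (24/2)·2.500²·sin(360°/24) = 19.41 mm²); the cone at (11.5, 13) is absent (z outside [2.5, 8.5]); the cube at (7, 1.5) is not intersected at this z (z outside [12, 21]); the sphere at (14.5, 5) is absent (|z−center|=10.820 > r=8.5); Combining (union): only the r=2.5 cylinder is present, so the union is just that shape — area = 19.41 mm²; the cube at (7.5, 12.5) does not reach this height (z outside [15, 21]); Merging all regions: only the result so far is present, so the union is just that shape — area = 19.41 mm². So its area = 19.41 mm². Layer 49 (z = 11.76): the cylinder: section is a regular 24-gon, circumradius r=2.5 (area = (24/2)·2.500²·sin(360°/24) = 19.41 mm²); the cone at (11.5, 13) is not intersected at this z (z outside [2.5, 8.5]); the cube at (7, 1.5) does not reach this height (z outside [12, 21]); the r=8.5 sphere at (14.5, 5) slices to a regular 24-gon of circumradius 8.468 (√(r²−h²) with h=0.74 from center) (area = (24/2)·8.468²·sin(360°/24) = 222.70 mm²); Taking the union: the 2 present regions are separate (no shared area or edge), so areas and boundary lengths simply add and each stays a separate island — area = 242.11 mm²; the cube at (7.5, 12.5) is not intersected at this z (z outside [15, 21]); Combining (union): only that combined region is present, so the union is just that shape — area = 242.11 mm². So its area = 242.11 mm². Layer 49 is larger (242.11 vs 19.41 mm²).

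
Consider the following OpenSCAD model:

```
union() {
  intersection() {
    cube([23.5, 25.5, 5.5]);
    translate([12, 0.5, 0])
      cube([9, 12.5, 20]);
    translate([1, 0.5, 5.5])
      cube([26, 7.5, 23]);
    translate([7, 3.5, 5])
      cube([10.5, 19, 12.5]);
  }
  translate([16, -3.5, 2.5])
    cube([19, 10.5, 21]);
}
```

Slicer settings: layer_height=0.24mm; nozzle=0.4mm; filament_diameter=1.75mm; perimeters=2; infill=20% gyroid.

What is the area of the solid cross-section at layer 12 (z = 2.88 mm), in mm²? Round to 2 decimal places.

199.50 mm²

At z = 2.88 mm: the 23.5×25.5 cube contributes its full rectangle (area 599.25 mm²); the cube at (12, 0.5) is present — its section is the full 9×12.5 rectangle (area 112.50 mm²); the cube at (1, 0.5) does not reach this height (z outside [5.5, 28.5]); the cube at (7, 3.5) is absent (z outside [5, 17.5]); Keeping only the common overlap: at least one operand is absent at this height, so nothing remains; the cube at (16, -3.5) (footprint 19×10.5) is included at this height (area 199.50 mm²); Merging all regions: only the 19×10.5 cube at (16, -3.5) is present, so the union is just that shape — area = 199.50 mm². Overall, the cross-section is a single solid region. Net area = 199.50 mm².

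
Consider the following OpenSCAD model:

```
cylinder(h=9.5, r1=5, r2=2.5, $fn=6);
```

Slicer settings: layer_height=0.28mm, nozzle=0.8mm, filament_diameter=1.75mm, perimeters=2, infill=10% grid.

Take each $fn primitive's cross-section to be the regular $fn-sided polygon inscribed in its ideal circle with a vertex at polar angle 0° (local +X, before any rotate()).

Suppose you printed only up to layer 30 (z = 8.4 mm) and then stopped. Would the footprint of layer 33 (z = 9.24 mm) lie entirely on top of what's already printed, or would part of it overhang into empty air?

entirely on top

Compare the two slices. At z = 8.4: the cone (r1=5→r2=2.5) has section circumradius 2.789 here — a regular 6-gon (area = (6/2)·2.789²·sin(360°/6) = 20.22 mm²). At z = 9.24: the cone: at t=0.973 of its height the radius interpolates to r₁+(r₂−r₁)t = 2.568, giving a regular 6-gon of that circumradius (area = (6/2)·2.568²·sin(360°/6) = 17.14 mm²). Checking containment: the cross-section at z = 9.24 is a subset of the cross-section at z = 8.4.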